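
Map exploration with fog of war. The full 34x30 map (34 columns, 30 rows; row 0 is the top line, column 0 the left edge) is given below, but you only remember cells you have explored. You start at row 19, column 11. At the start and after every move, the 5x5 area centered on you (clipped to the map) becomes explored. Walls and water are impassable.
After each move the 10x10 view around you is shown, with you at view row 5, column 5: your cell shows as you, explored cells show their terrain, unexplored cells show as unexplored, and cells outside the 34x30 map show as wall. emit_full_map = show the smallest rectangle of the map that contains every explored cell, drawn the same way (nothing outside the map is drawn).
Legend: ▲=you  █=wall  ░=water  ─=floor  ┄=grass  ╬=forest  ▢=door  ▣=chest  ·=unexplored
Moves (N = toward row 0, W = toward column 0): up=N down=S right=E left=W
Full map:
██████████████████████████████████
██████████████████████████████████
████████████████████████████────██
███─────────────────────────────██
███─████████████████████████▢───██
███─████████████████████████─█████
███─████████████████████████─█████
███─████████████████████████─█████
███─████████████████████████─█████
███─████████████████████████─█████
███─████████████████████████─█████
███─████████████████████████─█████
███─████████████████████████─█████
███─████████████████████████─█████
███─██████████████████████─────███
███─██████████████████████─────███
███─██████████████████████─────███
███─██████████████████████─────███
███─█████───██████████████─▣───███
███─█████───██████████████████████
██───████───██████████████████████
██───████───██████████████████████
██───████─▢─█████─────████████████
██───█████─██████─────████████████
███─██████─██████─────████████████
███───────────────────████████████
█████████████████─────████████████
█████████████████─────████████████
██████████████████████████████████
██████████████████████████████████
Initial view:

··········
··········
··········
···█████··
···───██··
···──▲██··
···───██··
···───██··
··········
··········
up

··········
··········
··········
···█████··
···█████··
···──▲██··
···───██··
···───██··
···───██··
··········

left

··········
··········
··········
···██████·
···██████·
···█─▲─██·
···█───██·
···█───██·
····───██·
··········

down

··········
··········
···██████·
···██████·
···█───██·
···█─▲─██·
···█───██·
···█───██·
··········
··········

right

··········
··········
··██████··
··██████··
··█───██··
··█──▲██··
··█───██··
··█───██··
··········
··········

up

··········
··········
··········
··██████··
··██████··
··█──▲██··
··█───██··
··█───██··
··█───██··
··········

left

··········
··········
··········
···██████·
···██████·
···█─▲─██·
···█───██·
···█───██·
···█───██·
··········

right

··········
··········
··········
··██████··
··██████··
··█──▲██··
··█───██··
··█───██··
··█───██··
··········

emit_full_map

██████
██████
█──▲██
█───██
█───██
█───██

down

··········
··········
··██████··
··██████··
··█───██··
··█──▲██··
··█───██··
··█───██··
··········
··········

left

··········
··········
···██████·
···██████·
···█───██·
···█─▲─██·
···█───██·
···█───██·
··········
··········

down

··········
···██████·
···██████·
···█───██·
···█───██·
···█─▲─██·
···█───██·
···█─▢─█··
··········
··········

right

··········
··██████··
··██████··
··█───██··
··█───██··
··█──▲██··
··█───██··
··█─▢─██··
··········
··········

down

··██████··
··██████··
··█───██··
··█───██··
··█───██··
··█──▲██··
··█─▢─██··
···█─███··
··········
··········

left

···██████·
···██████·
···█───██·
···█───██·
···█───██·
···█─▲─██·
···█─▢─██·
···██─███·
··········
··········

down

···██████·
···█───██·
···█───██·
···█───██·
···█───██·
···█─▲─██·
···██─███·
···██─██··
··········
··········

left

····██████
····█───██
····█───██
···██───██
···██───██
···██▲▢─██
···███─███
···███─██·
··········
··········

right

···██████·
···█───██·
···█───██·
··██───██·
··██───██·
··██─▲─██·
··███─███·
··███─██··
··········
··········

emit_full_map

·██████
·██████
·█───██
·█───██
██───██
██───██
██─▲─██
███─███
███─██·

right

··██████··
··█───██··
··█───██··
·██───██··
·██───██··
·██─▢▲██··
·███─███··
·███─███··
··········
··········

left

···██████·
···█───██·
···█───██·
··██───██·
··██───██·
··██─▲─██·
··███─███·
··███─███·
··········
··········

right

··██████··
··█───██··
··█───██··
·██───██··
·██───██··
·██─▢▲██··
·███─███··
·███─███··
··········
··········

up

··██████··
··██████··
··█───██··
··█───██··
·██───██··
·██──▲██··
·██─▢─██··
·███─███··
·███─███··
··········

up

··········
··██████··
··██████··
··█───██··
··█───██··
·██──▲██··
·██───██··
·██─▢─██··
·███─███··
·███─███··

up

··········
··········
··██████··
··██████··
··█───██··
··█──▲██··
·██───██··
·██───██··
·██─▢─██··
·███─███··

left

··········
··········
···██████·
···██████·
···█───██·
···█─▲─██·
··██───██·
··██───██·
··██─▢─██·
··███─███·

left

··········
··········
····██████
···███████
···██───██
···██▲──██
···██───██
···██───██
···██─▢─██
···███─███

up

··········
··········
··········
···███████
···███████
···██▲──██
···██───██
···██───██
···██───██
···██─▢─██

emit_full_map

███████
███████
██▲──██
██───██
██───██
██───██
██─▢─██
███─███
███─███

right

··········
··········
··········
··███████·
··███████·
··██─▲─██·
··██───██·
··██───██·
··██───██·
··██─▢─██·

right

··········
··········
··········
·███████··
·███████··
·██──▲██··
·██───██··
·██───██··
·██───██··
·██─▢─██··

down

··········
··········
·███████··
·███████··
·██───██··
·██──▲██··
·██───██··
·██───██··
·██─▢─██··
·███─███··

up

··········
··········
··········
·███████··
·███████··
·██──▲██··
·██───██··
·██───██··
·██───██··
·██─▢─██··

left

··········
··········
··········
··███████·
··███████·
··██─▲─██·
··██───██·
··██───██·
··██───██·
··██─▢─██·

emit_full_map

███████
███████
██─▲─██
██───██
██───██
██───██
██─▢─██
███─███
███─███


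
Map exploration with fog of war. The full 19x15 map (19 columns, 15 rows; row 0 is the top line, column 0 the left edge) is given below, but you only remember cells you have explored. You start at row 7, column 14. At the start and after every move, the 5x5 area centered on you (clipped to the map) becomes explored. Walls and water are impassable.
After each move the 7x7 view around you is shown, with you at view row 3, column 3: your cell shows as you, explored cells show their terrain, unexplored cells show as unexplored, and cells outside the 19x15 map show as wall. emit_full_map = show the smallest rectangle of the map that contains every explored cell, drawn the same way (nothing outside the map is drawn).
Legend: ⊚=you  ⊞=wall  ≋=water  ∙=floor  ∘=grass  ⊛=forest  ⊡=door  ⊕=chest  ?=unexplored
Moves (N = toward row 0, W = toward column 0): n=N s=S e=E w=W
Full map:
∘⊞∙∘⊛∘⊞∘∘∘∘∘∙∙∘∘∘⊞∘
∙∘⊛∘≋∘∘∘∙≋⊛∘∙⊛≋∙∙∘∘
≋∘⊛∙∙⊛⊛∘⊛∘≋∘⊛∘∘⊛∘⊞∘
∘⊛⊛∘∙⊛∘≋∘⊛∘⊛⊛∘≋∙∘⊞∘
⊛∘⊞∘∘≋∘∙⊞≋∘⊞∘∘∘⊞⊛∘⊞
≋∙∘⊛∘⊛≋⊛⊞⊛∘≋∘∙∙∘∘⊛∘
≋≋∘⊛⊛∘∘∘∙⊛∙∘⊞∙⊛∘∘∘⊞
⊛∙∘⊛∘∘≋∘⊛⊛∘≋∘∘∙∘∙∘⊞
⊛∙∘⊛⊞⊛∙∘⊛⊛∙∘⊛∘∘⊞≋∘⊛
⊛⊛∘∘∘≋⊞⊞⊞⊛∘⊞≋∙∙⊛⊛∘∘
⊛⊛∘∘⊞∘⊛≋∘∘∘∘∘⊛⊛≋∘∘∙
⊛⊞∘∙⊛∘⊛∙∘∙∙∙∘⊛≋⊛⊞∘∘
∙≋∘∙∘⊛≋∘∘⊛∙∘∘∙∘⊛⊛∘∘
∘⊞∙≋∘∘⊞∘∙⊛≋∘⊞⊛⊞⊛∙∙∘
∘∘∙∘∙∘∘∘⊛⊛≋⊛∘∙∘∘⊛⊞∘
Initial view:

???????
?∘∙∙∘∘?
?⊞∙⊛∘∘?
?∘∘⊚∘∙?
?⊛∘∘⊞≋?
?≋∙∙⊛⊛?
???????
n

???????
?∘∘∘⊞⊛?
?∘∙∙∘∘?
?⊞∙⊚∘∘?
?∘∘∙∘∙?
?⊛∘∘⊞≋?
?≋∙∙⊛⊛?

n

???????
?⊛∘≋∙∘?
?∘∘∘⊞⊛?
?∘∙⊚∘∘?
?⊞∙⊛∘∘?
?∘∘∙∘∙?
?⊛∘∘⊞≋?

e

???????
⊛∘≋∙∘⊞?
∘∘∘⊞⊛∘?
∘∙∙⊚∘⊛?
⊞∙⊛∘∘∘?
∘∘∙∘∙∘?
⊛∘∘⊞≋??

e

??????⊞
∘≋∙∘⊞∘⊞
∘∘⊞⊛∘⊞⊞
∙∙∘⊚⊛∘⊞
∙⊛∘∘∘⊞⊞
∘∙∘∙∘⊞⊞
∘∘⊞≋??⊞

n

??????⊞
?∘⊛∘⊞∘⊞
∘≋∙∘⊞∘⊞
∘∘⊞⊚∘⊞⊞
∙∙∘∘⊛∘⊞
∙⊛∘∘∘⊞⊞
∘∙∘∙∘⊞⊞

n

??????⊞
?≋∙∙∘∘⊞
?∘⊛∘⊞∘⊞
∘≋∙⊚⊞∘⊞
∘∘⊞⊛∘⊞⊞
∙∙∘∘⊛∘⊞
∙⊛∘∘∘⊞⊞

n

⊞⊞⊞⊞⊞⊞⊞
?∘∘∘⊞∘⊞
?≋∙∙∘∘⊞
?∘⊛⊚⊞∘⊞
∘≋∙∘⊞∘⊞
∘∘⊞⊛∘⊞⊞
∙∙∘∘⊛∘⊞

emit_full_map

??∘∘∘⊞∘
??≋∙∙∘∘
??∘⊛⊚⊞∘
⊛∘≋∙∘⊞∘
∘∘∘⊞⊛∘⊞
∘∙∙∘∘⊛∘
⊞∙⊛∘∘∘⊞
∘∘∙∘∙∘⊞
⊛∘∘⊞≋??
≋∙∙⊛⊛??

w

⊞⊞⊞⊞⊞⊞⊞
?∙∘∘∘⊞∘
?⊛≋∙∙∘∘
?∘∘⊚∘⊞∘
⊛∘≋∙∘⊞∘
∘∘∘⊞⊛∘⊞
∘∙∙∘∘⊛∘

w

⊞⊞⊞⊞⊞⊞⊞
?∙∙∘∘∘⊞
?∙⊛≋∙∙∘
?⊛∘⊚⊛∘⊞
?⊛∘≋∙∘⊞
?∘∘∘⊞⊛∘
?∘∙∙∘∘⊛

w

⊞⊞⊞⊞⊞⊞⊞
?∘∙∙∘∘∘
?∘∙⊛≋∙∙
?∘⊛⊚∘⊛∘
?⊛⊛∘≋∙∘
?⊞∘∘∘⊞⊛
??∘∙∙∘∘

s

?∘∙∙∘∘∘
?∘∙⊛≋∙∙
?∘⊛∘∘⊛∘
?⊛⊛⊚≋∙∘
?⊞∘∘∘⊞⊛
?≋∘∙∙∘∘
??⊞∙⊛∘∘

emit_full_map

∘∙∙∘∘∘⊞∘
∘∙⊛≋∙∙∘∘
∘⊛∘∘⊛∘⊞∘
⊛⊛⊚≋∙∘⊞∘
⊞∘∘∘⊞⊛∘⊞
≋∘∙∙∘∘⊛∘
?⊞∙⊛∘∘∘⊞
?∘∘∙∘∙∘⊞
?⊛∘∘⊞≋??
?≋∙∙⊛⊛??

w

??∘∙∙∘∘
?⊛∘∙⊛≋∙
?≋∘⊛∘∘⊛
?∘⊛⊚∘≋∙
?∘⊞∘∘∘⊞
?∘≋∘∙∙∘
???⊞∙⊛∘

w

???∘∙∙∘
?≋⊛∘∙⊛≋
?∘≋∘⊛∘∘
?⊛∘⊚⊛∘≋
?≋∘⊞∘∘∘
?⊛∘≋∘∙∙
????⊞∙⊛

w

????∘∙∙
?∙≋⊛∘∙⊛
?⊛∘≋∘⊛∘
?∘⊛⊚⊛⊛∘
?⊞≋∘⊞∘∘
?⊞⊛∘≋∘∙
?????⊞∙

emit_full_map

???∘∙∙∘∘∘⊞∘
∙≋⊛∘∙⊛≋∙∙∘∘
⊛∘≋∘⊛∘∘⊛∘⊞∘
∘⊛⊚⊛⊛∘≋∙∘⊞∘
⊞≋∘⊞∘∘∘⊞⊛∘⊞
⊞⊛∘≋∘∙∙∘∘⊛∘
????⊞∙⊛∘∘∘⊞
????∘∘∙∘∙∘⊞
????⊛∘∘⊞≋??
????≋∙∙⊛⊛??


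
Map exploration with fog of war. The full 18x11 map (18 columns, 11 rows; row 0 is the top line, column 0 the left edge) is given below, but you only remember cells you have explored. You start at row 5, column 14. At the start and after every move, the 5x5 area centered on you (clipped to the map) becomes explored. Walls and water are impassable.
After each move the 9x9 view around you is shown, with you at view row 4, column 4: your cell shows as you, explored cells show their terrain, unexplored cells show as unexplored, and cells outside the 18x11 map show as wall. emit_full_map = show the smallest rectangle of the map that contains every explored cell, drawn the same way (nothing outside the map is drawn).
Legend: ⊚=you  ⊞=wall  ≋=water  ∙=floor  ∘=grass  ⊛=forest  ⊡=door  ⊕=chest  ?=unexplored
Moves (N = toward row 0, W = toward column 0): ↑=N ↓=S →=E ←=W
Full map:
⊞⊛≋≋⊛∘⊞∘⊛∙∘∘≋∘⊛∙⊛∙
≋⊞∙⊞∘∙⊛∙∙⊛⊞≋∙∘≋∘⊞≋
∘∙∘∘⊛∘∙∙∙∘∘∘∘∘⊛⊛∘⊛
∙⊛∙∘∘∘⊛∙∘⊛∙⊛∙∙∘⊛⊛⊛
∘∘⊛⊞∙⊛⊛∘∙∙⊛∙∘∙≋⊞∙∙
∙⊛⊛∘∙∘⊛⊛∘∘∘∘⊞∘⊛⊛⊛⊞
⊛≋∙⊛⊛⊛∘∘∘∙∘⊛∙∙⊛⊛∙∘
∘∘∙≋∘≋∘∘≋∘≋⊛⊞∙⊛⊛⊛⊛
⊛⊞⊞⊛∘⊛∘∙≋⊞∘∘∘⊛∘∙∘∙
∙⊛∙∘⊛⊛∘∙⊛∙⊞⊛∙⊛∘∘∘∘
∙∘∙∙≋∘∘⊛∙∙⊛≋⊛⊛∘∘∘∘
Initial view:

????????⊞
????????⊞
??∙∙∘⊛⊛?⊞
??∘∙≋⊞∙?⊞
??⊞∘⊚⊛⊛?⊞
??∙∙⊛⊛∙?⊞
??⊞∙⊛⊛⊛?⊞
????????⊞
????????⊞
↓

????????⊞
??∙∙∘⊛⊛?⊞
??∘∙≋⊞∙?⊞
??⊞∘⊛⊛⊛?⊞
??∙∙⊚⊛∙?⊞
??⊞∙⊛⊛⊛?⊞
??∘⊛∘∙∘?⊞
????????⊞
????????⊞

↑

????????⊞
????????⊞
??∙∙∘⊛⊛?⊞
??∘∙≋⊞∙?⊞
??⊞∘⊚⊛⊛?⊞
??∙∙⊛⊛∙?⊞
??⊞∙⊛⊛⊛?⊞
??∘⊛∘∙∘?⊞
????????⊞

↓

????????⊞
??∙∙∘⊛⊛?⊞
??∘∙≋⊞∙?⊞
??⊞∘⊛⊛⊛?⊞
??∙∙⊚⊛∙?⊞
??⊞∙⊛⊛⊛?⊞
??∘⊛∘∙∘?⊞
????????⊞
????????⊞

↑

????????⊞
????????⊞
??∙∙∘⊛⊛?⊞
??∘∙≋⊞∙?⊞
??⊞∘⊚⊛⊛?⊞
??∙∙⊛⊛∙?⊞
??⊞∙⊛⊛⊛?⊞
??∘⊛∘∙∘?⊞
????????⊞

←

?????????
?????????
??⊛∙∙∘⊛⊛?
??∙∘∙≋⊞∙?
??∘⊞⊚⊛⊛⊛?
??⊛∙∙⊛⊛∙?
??⊛⊞∙⊛⊛⊛?
???∘⊛∘∙∘?
?????????

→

????????⊞
????????⊞
?⊛∙∙∘⊛⊛?⊞
?∙∘∙≋⊞∙?⊞
?∘⊞∘⊚⊛⊛?⊞
?⊛∙∙⊛⊛∙?⊞
?⊛⊞∙⊛⊛⊛?⊞
??∘⊛∘∙∘?⊞
????????⊞

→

???????⊞⊞
???????⊞⊞
⊛∙∙∘⊛⊛⊛⊞⊞
∙∘∙≋⊞∙∙⊞⊞
∘⊞∘⊛⊚⊛⊞⊞⊞
⊛∙∙⊛⊛∙∘⊞⊞
⊛⊞∙⊛⊛⊛⊛⊞⊞
?∘⊛∘∙∘?⊞⊞
???????⊞⊞

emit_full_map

⊛∙∙∘⊛⊛⊛
∙∘∙≋⊞∙∙
∘⊞∘⊛⊚⊛⊞
⊛∙∙⊛⊛∙∘
⊛⊞∙⊛⊛⊛⊛
?∘⊛∘∙∘?

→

??????⊞⊞⊞
??????⊞⊞⊞
∙∙∘⊛⊛⊛⊞⊞⊞
∘∙≋⊞∙∙⊞⊞⊞
⊞∘⊛⊛⊚⊞⊞⊞⊞
∙∙⊛⊛∙∘⊞⊞⊞
⊞∙⊛⊛⊛⊛⊞⊞⊞
∘⊛∘∙∘?⊞⊞⊞
??????⊞⊞⊞

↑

??????⊞⊞⊞
??????⊞⊞⊞
??⊛⊛∘⊛⊞⊞⊞
∙∙∘⊛⊛⊛⊞⊞⊞
∘∙≋⊞⊚∙⊞⊞⊞
⊞∘⊛⊛⊛⊞⊞⊞⊞
∙∙⊛⊛∙∘⊞⊞⊞
⊞∙⊛⊛⊛⊛⊞⊞⊞
∘⊛∘∙∘?⊞⊞⊞

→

?????⊞⊞⊞⊞
?????⊞⊞⊞⊞
?⊛⊛∘⊛⊞⊞⊞⊞
∙∘⊛⊛⊛⊞⊞⊞⊞
∙≋⊞∙⊚⊞⊞⊞⊞
∘⊛⊛⊛⊞⊞⊞⊞⊞
∙⊛⊛∙∘⊞⊞⊞⊞
∙⊛⊛⊛⊛⊞⊞⊞⊞
⊛∘∙∘?⊞⊞⊞⊞

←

??????⊞⊞⊞
??????⊞⊞⊞
??⊛⊛∘⊛⊞⊞⊞
∙∙∘⊛⊛⊛⊞⊞⊞
∘∙≋⊞⊚∙⊞⊞⊞
⊞∘⊛⊛⊛⊞⊞⊞⊞
∙∙⊛⊛∙∘⊞⊞⊞
⊞∙⊛⊛⊛⊛⊞⊞⊞
∘⊛∘∙∘?⊞⊞⊞

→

?????⊞⊞⊞⊞
?????⊞⊞⊞⊞
?⊛⊛∘⊛⊞⊞⊞⊞
∙∘⊛⊛⊛⊞⊞⊞⊞
∙≋⊞∙⊚⊞⊞⊞⊞
∘⊛⊛⊛⊞⊞⊞⊞⊞
∙⊛⊛∙∘⊞⊞⊞⊞
∙⊛⊛⊛⊛⊞⊞⊞⊞
⊛∘∙∘?⊞⊞⊞⊞

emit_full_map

???⊛⊛∘⊛
⊛∙∙∘⊛⊛⊛
∙∘∙≋⊞∙⊚
∘⊞∘⊛⊛⊛⊞
⊛∙∙⊛⊛∙∘
⊛⊞∙⊛⊛⊛⊛
?∘⊛∘∙∘?


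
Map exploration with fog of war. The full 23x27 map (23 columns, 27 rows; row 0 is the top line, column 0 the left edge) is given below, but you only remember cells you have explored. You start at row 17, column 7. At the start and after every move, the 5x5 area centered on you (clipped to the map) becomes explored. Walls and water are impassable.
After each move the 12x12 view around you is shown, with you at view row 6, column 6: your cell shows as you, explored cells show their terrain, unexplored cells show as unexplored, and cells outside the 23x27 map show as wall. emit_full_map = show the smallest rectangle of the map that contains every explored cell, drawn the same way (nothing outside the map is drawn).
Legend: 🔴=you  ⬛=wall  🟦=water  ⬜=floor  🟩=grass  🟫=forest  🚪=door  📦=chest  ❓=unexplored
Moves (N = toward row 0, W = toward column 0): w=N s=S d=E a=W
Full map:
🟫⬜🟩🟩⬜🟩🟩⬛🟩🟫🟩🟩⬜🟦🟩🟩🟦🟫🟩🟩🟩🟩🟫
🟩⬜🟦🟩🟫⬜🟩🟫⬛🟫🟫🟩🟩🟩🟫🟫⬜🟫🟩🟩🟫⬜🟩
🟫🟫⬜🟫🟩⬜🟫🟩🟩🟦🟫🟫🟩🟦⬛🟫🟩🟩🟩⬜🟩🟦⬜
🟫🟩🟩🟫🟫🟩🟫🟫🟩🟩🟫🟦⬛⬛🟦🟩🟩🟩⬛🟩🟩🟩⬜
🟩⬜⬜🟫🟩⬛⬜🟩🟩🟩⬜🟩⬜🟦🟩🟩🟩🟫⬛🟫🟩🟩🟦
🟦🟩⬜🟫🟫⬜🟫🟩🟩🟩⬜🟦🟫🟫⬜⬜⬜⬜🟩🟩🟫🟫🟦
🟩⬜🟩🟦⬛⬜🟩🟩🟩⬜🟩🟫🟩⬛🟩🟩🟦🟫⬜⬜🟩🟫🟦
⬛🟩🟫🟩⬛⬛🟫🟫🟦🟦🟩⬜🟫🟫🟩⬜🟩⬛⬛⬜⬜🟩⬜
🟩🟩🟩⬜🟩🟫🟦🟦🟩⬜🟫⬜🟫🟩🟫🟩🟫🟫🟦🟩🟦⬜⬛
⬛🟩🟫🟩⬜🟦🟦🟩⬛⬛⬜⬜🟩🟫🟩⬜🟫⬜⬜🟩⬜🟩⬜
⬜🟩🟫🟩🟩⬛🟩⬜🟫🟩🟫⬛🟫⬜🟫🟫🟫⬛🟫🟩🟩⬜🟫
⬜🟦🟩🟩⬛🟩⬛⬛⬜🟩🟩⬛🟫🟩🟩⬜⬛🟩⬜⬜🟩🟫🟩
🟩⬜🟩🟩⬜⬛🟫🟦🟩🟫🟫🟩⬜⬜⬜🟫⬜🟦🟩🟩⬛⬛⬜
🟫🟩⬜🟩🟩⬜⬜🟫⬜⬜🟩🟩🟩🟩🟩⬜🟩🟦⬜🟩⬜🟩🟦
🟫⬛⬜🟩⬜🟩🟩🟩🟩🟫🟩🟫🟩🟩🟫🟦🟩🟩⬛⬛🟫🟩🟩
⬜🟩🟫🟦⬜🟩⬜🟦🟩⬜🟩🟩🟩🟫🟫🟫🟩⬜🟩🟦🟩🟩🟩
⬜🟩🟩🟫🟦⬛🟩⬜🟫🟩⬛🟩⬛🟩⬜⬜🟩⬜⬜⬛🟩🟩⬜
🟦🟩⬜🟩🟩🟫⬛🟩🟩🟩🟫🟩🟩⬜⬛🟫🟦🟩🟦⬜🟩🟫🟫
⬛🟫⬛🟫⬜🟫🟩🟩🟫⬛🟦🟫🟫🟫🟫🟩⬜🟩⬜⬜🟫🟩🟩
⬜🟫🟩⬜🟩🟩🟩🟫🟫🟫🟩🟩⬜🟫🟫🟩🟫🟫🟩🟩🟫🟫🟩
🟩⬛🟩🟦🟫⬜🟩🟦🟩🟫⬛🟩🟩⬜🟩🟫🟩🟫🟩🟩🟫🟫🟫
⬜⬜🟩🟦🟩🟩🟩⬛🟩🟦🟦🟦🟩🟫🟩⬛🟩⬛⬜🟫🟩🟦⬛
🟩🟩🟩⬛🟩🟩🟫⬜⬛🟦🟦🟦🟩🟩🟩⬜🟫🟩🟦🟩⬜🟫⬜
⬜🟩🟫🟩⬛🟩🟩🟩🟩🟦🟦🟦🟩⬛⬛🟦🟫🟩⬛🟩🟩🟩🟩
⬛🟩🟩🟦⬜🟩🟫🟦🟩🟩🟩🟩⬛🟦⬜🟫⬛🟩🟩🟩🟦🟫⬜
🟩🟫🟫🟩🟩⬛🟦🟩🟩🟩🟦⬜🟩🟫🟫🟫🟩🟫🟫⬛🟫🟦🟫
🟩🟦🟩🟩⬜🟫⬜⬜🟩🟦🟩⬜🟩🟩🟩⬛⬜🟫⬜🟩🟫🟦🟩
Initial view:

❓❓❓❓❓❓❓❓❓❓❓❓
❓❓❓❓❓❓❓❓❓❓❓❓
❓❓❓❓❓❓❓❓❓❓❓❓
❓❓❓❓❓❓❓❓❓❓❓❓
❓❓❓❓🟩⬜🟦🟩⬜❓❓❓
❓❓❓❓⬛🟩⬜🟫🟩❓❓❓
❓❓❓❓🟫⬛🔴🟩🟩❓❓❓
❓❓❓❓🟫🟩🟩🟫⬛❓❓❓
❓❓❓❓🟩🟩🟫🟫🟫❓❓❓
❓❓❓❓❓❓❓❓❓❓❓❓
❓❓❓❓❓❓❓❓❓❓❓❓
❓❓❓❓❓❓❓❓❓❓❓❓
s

❓❓❓❓❓❓❓❓❓❓❓❓
❓❓❓❓❓❓❓❓❓❓❓❓
❓❓❓❓❓❓❓❓❓❓❓❓
❓❓❓❓🟩⬜🟦🟩⬜❓❓❓
❓❓❓❓⬛🟩⬜🟫🟩❓❓❓
❓❓❓❓🟫⬛🟩🟩🟩❓❓❓
❓❓❓❓🟫🟩🔴🟫⬛❓❓❓
❓❓❓❓🟩🟩🟫🟫🟫❓❓❓
❓❓❓❓⬜🟩🟦🟩🟫❓❓❓
❓❓❓❓❓❓❓❓❓❓❓❓
❓❓❓❓❓❓❓❓❓❓❓❓
❓❓❓❓❓❓❓❓❓❓❓❓

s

❓❓❓❓❓❓❓❓❓❓❓❓
❓❓❓❓❓❓❓❓❓❓❓❓
❓❓❓❓🟩⬜🟦🟩⬜❓❓❓
❓❓❓❓⬛🟩⬜🟫🟩❓❓❓
❓❓❓❓🟫⬛🟩🟩🟩❓❓❓
❓❓❓❓🟫🟩🟩🟫⬛❓❓❓
❓❓❓❓🟩🟩🔴🟫🟫❓❓❓
❓❓❓❓⬜🟩🟦🟩🟫❓❓❓
❓❓❓❓🟩🟩⬛🟩🟦❓❓❓
❓❓❓❓❓❓❓❓❓❓❓❓
❓❓❓❓❓❓❓❓❓❓❓❓
❓❓❓❓❓❓❓❓❓❓❓❓

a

❓❓❓❓❓❓❓❓❓❓❓❓
❓❓❓❓❓❓❓❓❓❓❓❓
❓❓❓❓❓🟩⬜🟦🟩⬜❓❓
❓❓❓❓❓⬛🟩⬜🟫🟩❓❓
❓❓❓❓🟩🟫⬛🟩🟩🟩❓❓
❓❓❓❓⬜🟫🟩🟩🟫⬛❓❓
❓❓❓❓🟩🟩🔴🟫🟫🟫❓❓
❓❓❓❓🟫⬜🟩🟦🟩🟫❓❓
❓❓❓❓🟩🟩🟩⬛🟩🟦❓❓
❓❓❓❓❓❓❓❓❓❓❓❓
❓❓❓❓❓❓❓❓❓❓❓❓
❓❓❓❓❓❓❓❓❓❓❓❓

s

❓❓❓❓❓❓❓❓❓❓❓❓
❓❓❓❓❓🟩⬜🟦🟩⬜❓❓
❓❓❓❓❓⬛🟩⬜🟫🟩❓❓
❓❓❓❓🟩🟫⬛🟩🟩🟩❓❓
❓❓❓❓⬜🟫🟩🟩🟫⬛❓❓
❓❓❓❓🟩🟩🟩🟫🟫🟫❓❓
❓❓❓❓🟫⬜🔴🟦🟩🟫❓❓
❓❓❓❓🟩🟩🟩⬛🟩🟦❓❓
❓❓❓❓🟩🟩🟫⬜⬛❓❓❓
❓❓❓❓❓❓❓❓❓❓❓❓
❓❓❓❓❓❓❓❓❓❓❓❓
❓❓❓❓❓❓❓❓❓❓❓❓

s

❓❓❓❓❓🟩⬜🟦🟩⬜❓❓
❓❓❓❓❓⬛🟩⬜🟫🟩❓❓
❓❓❓❓🟩🟫⬛🟩🟩🟩❓❓
❓❓❓❓⬜🟫🟩🟩🟫⬛❓❓
❓❓❓❓🟩🟩🟩🟫🟫🟫❓❓
❓❓❓❓🟫⬜🟩🟦🟩🟫❓❓
❓❓❓❓🟩🟩🔴⬛🟩🟦❓❓
❓❓❓❓🟩🟩🟫⬜⬛❓❓❓
❓❓❓❓⬛🟩🟩🟩🟩❓❓❓
❓❓❓❓❓❓❓❓❓❓❓❓
❓❓❓❓❓❓❓❓❓❓❓❓
❓❓❓❓❓❓❓❓❓❓❓❓

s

❓❓❓❓❓⬛🟩⬜🟫🟩❓❓
❓❓❓❓🟩🟫⬛🟩🟩🟩❓❓
❓❓❓❓⬜🟫🟩🟩🟫⬛❓❓
❓❓❓❓🟩🟩🟩🟫🟫🟫❓❓
❓❓❓❓🟫⬜🟩🟦🟩🟫❓❓
❓❓❓❓🟩🟩🟩⬛🟩🟦❓❓
❓❓❓❓🟩🟩🔴⬜⬛❓❓❓
❓❓❓❓⬛🟩🟩🟩🟩❓❓❓
❓❓❓❓⬜🟩🟫🟦🟩❓❓❓
❓❓❓❓❓❓❓❓❓❓❓❓
❓❓❓❓❓❓❓❓❓❓❓❓
⬛⬛⬛⬛⬛⬛⬛⬛⬛⬛⬛⬛

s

❓❓❓❓🟩🟫⬛🟩🟩🟩❓❓
❓❓❓❓⬜🟫🟩🟩🟫⬛❓❓
❓❓❓❓🟩🟩🟩🟫🟫🟫❓❓
❓❓❓❓🟫⬜🟩🟦🟩🟫❓❓
❓❓❓❓🟩🟩🟩⬛🟩🟦❓❓
❓❓❓❓🟩🟩🟫⬜⬛❓❓❓
❓❓❓❓⬛🟩🔴🟩🟩❓❓❓
❓❓❓❓⬜🟩🟫🟦🟩❓❓❓
❓❓❓❓🟩⬛🟦🟩🟩❓❓❓
❓❓❓❓❓❓❓❓❓❓❓❓
⬛⬛⬛⬛⬛⬛⬛⬛⬛⬛⬛⬛
⬛⬛⬛⬛⬛⬛⬛⬛⬛⬛⬛⬛

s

❓❓❓❓⬜🟫🟩🟩🟫⬛❓❓
❓❓❓❓🟩🟩🟩🟫🟫🟫❓❓
❓❓❓❓🟫⬜🟩🟦🟩🟫❓❓
❓❓❓❓🟩🟩🟩⬛🟩🟦❓❓
❓❓❓❓🟩🟩🟫⬜⬛❓❓❓
❓❓❓❓⬛🟩🟩🟩🟩❓❓❓
❓❓❓❓⬜🟩🔴🟦🟩❓❓❓
❓❓❓❓🟩⬛🟦🟩🟩❓❓❓
❓❓❓❓⬜🟫⬜⬜🟩❓❓❓
⬛⬛⬛⬛⬛⬛⬛⬛⬛⬛⬛⬛
⬛⬛⬛⬛⬛⬛⬛⬛⬛⬛⬛⬛
⬛⬛⬛⬛⬛⬛⬛⬛⬛⬛⬛⬛

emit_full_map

❓🟩⬜🟦🟩⬜
❓⬛🟩⬜🟫🟩
🟩🟫⬛🟩🟩🟩
⬜🟫🟩🟩🟫⬛
🟩🟩🟩🟫🟫🟫
🟫⬜🟩🟦🟩🟫
🟩🟩🟩⬛🟩🟦
🟩🟩🟫⬜⬛❓
⬛🟩🟩🟩🟩❓
⬜🟩🔴🟦🟩❓
🟩⬛🟦🟩🟩❓
⬜🟫⬜⬜🟩❓

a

⬛❓❓❓❓⬜🟫🟩🟩🟫⬛❓
⬛❓❓❓❓🟩🟩🟩🟫🟫🟫❓
⬛❓❓❓❓🟫⬜🟩🟦🟩🟫❓
⬛❓❓❓❓🟩🟩🟩⬛🟩🟦❓
⬛❓❓❓⬛🟩🟩🟫⬜⬛❓❓
⬛❓❓❓🟩⬛🟩🟩🟩🟩❓❓
⬛❓❓❓🟦⬜🔴🟫🟦🟩❓❓
⬛❓❓❓🟩🟩⬛🟦🟩🟩❓❓
⬛❓❓❓🟩⬜🟫⬜⬜🟩❓❓
⬛⬛⬛⬛⬛⬛⬛⬛⬛⬛⬛⬛
⬛⬛⬛⬛⬛⬛⬛⬛⬛⬛⬛⬛
⬛⬛⬛⬛⬛⬛⬛⬛⬛⬛⬛⬛

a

⬛⬛❓❓❓❓⬜🟫🟩🟩🟫⬛
⬛⬛❓❓❓❓🟩🟩🟩🟫🟫🟫
⬛⬛❓❓❓❓🟫⬜🟩🟦🟩🟫
⬛⬛❓❓❓❓🟩🟩🟩⬛🟩🟦
⬛⬛❓❓🟩⬛🟩🟩🟫⬜⬛❓
⬛⬛❓❓🟫🟩⬛🟩🟩🟩🟩❓
⬛⬛❓❓🟩🟦🔴🟩🟫🟦🟩❓
⬛⬛❓❓🟫🟩🟩⬛🟦🟩🟩❓
⬛⬛❓❓🟩🟩⬜🟫⬜⬜🟩❓
⬛⬛⬛⬛⬛⬛⬛⬛⬛⬛⬛⬛
⬛⬛⬛⬛⬛⬛⬛⬛⬛⬛⬛⬛
⬛⬛⬛⬛⬛⬛⬛⬛⬛⬛⬛⬛

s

⬛⬛❓❓❓❓🟩🟩🟩🟫🟫🟫
⬛⬛❓❓❓❓🟫⬜🟩🟦🟩🟫
⬛⬛❓❓❓❓🟩🟩🟩⬛🟩🟦
⬛⬛❓❓🟩⬛🟩🟩🟫⬜⬛❓
⬛⬛❓❓🟫🟩⬛🟩🟩🟩🟩❓
⬛⬛❓❓🟩🟦⬜🟩🟫🟦🟩❓
⬛⬛❓❓🟫🟩🔴⬛🟦🟩🟩❓
⬛⬛❓❓🟩🟩⬜🟫⬜⬜🟩❓
⬛⬛⬛⬛⬛⬛⬛⬛⬛⬛⬛⬛
⬛⬛⬛⬛⬛⬛⬛⬛⬛⬛⬛⬛
⬛⬛⬛⬛⬛⬛⬛⬛⬛⬛⬛⬛
⬛⬛⬛⬛⬛⬛⬛⬛⬛⬛⬛⬛

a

⬛⬛⬛❓❓❓❓🟩🟩🟩🟫🟫
⬛⬛⬛❓❓❓❓🟫⬜🟩🟦🟩
⬛⬛⬛❓❓❓❓🟩🟩🟩⬛🟩
⬛⬛⬛❓❓🟩⬛🟩🟩🟫⬜⬛
⬛⬛⬛❓🟩🟫🟩⬛🟩🟩🟩🟩
⬛⬛⬛❓🟩🟩🟦⬜🟩🟫🟦🟩
⬛⬛⬛❓🟫🟫🔴🟩⬛🟦🟩🟩
⬛⬛⬛❓🟦🟩🟩⬜🟫⬜⬜🟩
⬛⬛⬛⬛⬛⬛⬛⬛⬛⬛⬛⬛
⬛⬛⬛⬛⬛⬛⬛⬛⬛⬛⬛⬛
⬛⬛⬛⬛⬛⬛⬛⬛⬛⬛⬛⬛
⬛⬛⬛⬛⬛⬛⬛⬛⬛⬛⬛⬛

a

⬛⬛⬛⬛❓❓❓❓🟩🟩🟩🟫
⬛⬛⬛⬛❓❓❓❓🟫⬜🟩🟦
⬛⬛⬛⬛❓❓❓❓🟩🟩🟩⬛
⬛⬛⬛⬛❓❓🟩⬛🟩🟩🟫⬜
⬛⬛⬛⬛⬜🟩🟫🟩⬛🟩🟩🟩
⬛⬛⬛⬛⬛🟩🟩🟦⬜🟩🟫🟦
⬛⬛⬛⬛🟩🟫🔴🟩🟩⬛🟦🟩
⬛⬛⬛⬛🟩🟦🟩🟩⬜🟫⬜⬜
⬛⬛⬛⬛⬛⬛⬛⬛⬛⬛⬛⬛
⬛⬛⬛⬛⬛⬛⬛⬛⬛⬛⬛⬛
⬛⬛⬛⬛⬛⬛⬛⬛⬛⬛⬛⬛
⬛⬛⬛⬛⬛⬛⬛⬛⬛⬛⬛⬛

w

⬛⬛⬛⬛❓❓❓❓⬜🟫🟩🟩
⬛⬛⬛⬛❓❓❓❓🟩🟩🟩🟫
⬛⬛⬛⬛❓❓❓❓🟫⬜🟩🟦
⬛⬛⬛⬛❓❓❓❓🟩🟩🟩⬛
⬛⬛⬛⬛🟩🟩🟩⬛🟩🟩🟫⬜
⬛⬛⬛⬛⬜🟩🟫🟩⬛🟩🟩🟩
⬛⬛⬛⬛⬛🟩🔴🟦⬜🟩🟫🟦
⬛⬛⬛⬛🟩🟫🟫🟩🟩⬛🟦🟩
⬛⬛⬛⬛🟩🟦🟩🟩⬜🟫⬜⬜
⬛⬛⬛⬛⬛⬛⬛⬛⬛⬛⬛⬛
⬛⬛⬛⬛⬛⬛⬛⬛⬛⬛⬛⬛
⬛⬛⬛⬛⬛⬛⬛⬛⬛⬛⬛⬛

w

⬛⬛⬛⬛❓❓❓❓🟩🟫⬛🟩
⬛⬛⬛⬛❓❓❓❓⬜🟫🟩🟩
⬛⬛⬛⬛❓❓❓❓🟩🟩🟩🟫
⬛⬛⬛⬛❓❓❓❓🟫⬜🟩🟦
⬛⬛⬛⬛⬜⬜🟩🟦🟩🟩🟩⬛
⬛⬛⬛⬛🟩🟩🟩⬛🟩🟩🟫⬜
⬛⬛⬛⬛⬜🟩🔴🟩⬛🟩🟩🟩
⬛⬛⬛⬛⬛🟩🟩🟦⬜🟩🟫🟦
⬛⬛⬛⬛🟩🟫🟫🟩🟩⬛🟦🟩
⬛⬛⬛⬛🟩🟦🟩🟩⬜🟫⬜⬜
⬛⬛⬛⬛⬛⬛⬛⬛⬛⬛⬛⬛
⬛⬛⬛⬛⬛⬛⬛⬛⬛⬛⬛⬛

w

⬛⬛⬛⬛❓❓❓❓❓⬛🟩⬜
⬛⬛⬛⬛❓❓❓❓🟩🟫⬛🟩
⬛⬛⬛⬛❓❓❓❓⬜🟫🟩🟩
⬛⬛⬛⬛❓❓❓❓🟩🟩🟩🟫
⬛⬛⬛⬛🟩⬛🟩🟦🟫⬜🟩🟦
⬛⬛⬛⬛⬜⬜🟩🟦🟩🟩🟩⬛
⬛⬛⬛⬛🟩🟩🔴⬛🟩🟩🟫⬜
⬛⬛⬛⬛⬜🟩🟫🟩⬛🟩🟩🟩
⬛⬛⬛⬛⬛🟩🟩🟦⬜🟩🟫🟦
⬛⬛⬛⬛🟩🟫🟫🟩🟩⬛🟦🟩
⬛⬛⬛⬛🟩🟦🟩🟩⬜🟫⬜⬜
⬛⬛⬛⬛⬛⬛⬛⬛⬛⬛⬛⬛

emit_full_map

❓❓❓❓❓🟩⬜🟦🟩⬜
❓❓❓❓❓⬛🟩⬜🟫🟩
❓❓❓❓🟩🟫⬛🟩🟩🟩
❓❓❓❓⬜🟫🟩🟩🟫⬛
❓❓❓❓🟩🟩🟩🟫🟫🟫
🟩⬛🟩🟦🟫⬜🟩🟦🟩🟫
⬜⬜🟩🟦🟩🟩🟩⬛🟩🟦
🟩🟩🔴⬛🟩🟩🟫⬜⬛❓
⬜🟩🟫🟩⬛🟩🟩🟩🟩❓
⬛🟩🟩🟦⬜🟩🟫🟦🟩❓
🟩🟫🟫🟩🟩⬛🟦🟩🟩❓
🟩🟦🟩🟩⬜🟫⬜⬜🟩❓

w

⬛⬛⬛⬛❓❓❓❓❓🟩⬜🟦
⬛⬛⬛⬛❓❓❓❓❓⬛🟩⬜
⬛⬛⬛⬛❓❓❓❓🟩🟫⬛🟩
⬛⬛⬛⬛❓❓❓❓⬜🟫🟩🟩
⬛⬛⬛⬛⬜🟫🟩⬜🟩🟩🟩🟫
⬛⬛⬛⬛🟩⬛🟩🟦🟫⬜🟩🟦
⬛⬛⬛⬛⬜⬜🔴🟦🟩🟩🟩⬛
⬛⬛⬛⬛🟩🟩🟩⬛🟩🟩🟫⬜
⬛⬛⬛⬛⬜🟩🟫🟩⬛🟩🟩🟩
⬛⬛⬛⬛⬛🟩🟩🟦⬜🟩🟫🟦
⬛⬛⬛⬛🟩🟫🟫🟩🟩⬛🟦🟩
⬛⬛⬛⬛🟩🟦🟩🟩⬜🟫⬜⬜

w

⬛⬛⬛⬛❓❓❓❓❓❓❓❓
⬛⬛⬛⬛❓❓❓❓❓🟩⬜🟦
⬛⬛⬛⬛❓❓❓❓❓⬛🟩⬜
⬛⬛⬛⬛❓❓❓❓🟩🟫⬛🟩
⬛⬛⬛⬛⬛🟫⬛🟫⬜🟫🟩🟩
⬛⬛⬛⬛⬜🟫🟩⬜🟩🟩🟩🟫
⬛⬛⬛⬛🟩⬛🔴🟦🟫⬜🟩🟦
⬛⬛⬛⬛⬜⬜🟩🟦🟩🟩🟩⬛
⬛⬛⬛⬛🟩🟩🟩⬛🟩🟩🟫⬜
⬛⬛⬛⬛⬜🟩🟫🟩⬛🟩🟩🟩
⬛⬛⬛⬛⬛🟩🟩🟦⬜🟩🟫🟦
⬛⬛⬛⬛🟩🟫🟫🟩🟩⬛🟦🟩

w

⬛⬛⬛⬛❓❓❓❓❓❓❓❓
⬛⬛⬛⬛❓❓❓❓❓❓❓❓
⬛⬛⬛⬛❓❓❓❓❓🟩⬜🟦
⬛⬛⬛⬛❓❓❓❓❓⬛🟩⬜
⬛⬛⬛⬛🟦🟩⬜🟩🟩🟫⬛🟩
⬛⬛⬛⬛⬛🟫⬛🟫⬜🟫🟩🟩
⬛⬛⬛⬛⬜🟫🔴⬜🟩🟩🟩🟫
⬛⬛⬛⬛🟩⬛🟩🟦🟫⬜🟩🟦
⬛⬛⬛⬛⬜⬜🟩🟦🟩🟩🟩⬛
⬛⬛⬛⬛🟩🟩🟩⬛🟩🟩🟫⬜
⬛⬛⬛⬛⬜🟩🟫🟩⬛🟩🟩🟩
⬛⬛⬛⬛⬛🟩🟩🟦⬜🟩🟫🟦

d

⬛⬛⬛❓❓❓❓❓❓❓❓❓
⬛⬛⬛❓❓❓❓❓❓❓❓❓
⬛⬛⬛❓❓❓❓❓🟩⬜🟦🟩
⬛⬛⬛❓❓❓❓❓⬛🟩⬜🟫
⬛⬛⬛🟦🟩⬜🟩🟩🟫⬛🟩🟩
⬛⬛⬛⬛🟫⬛🟫⬜🟫🟩🟩🟫
⬛⬛⬛⬜🟫🟩🔴🟩🟩🟩🟫🟫
⬛⬛⬛🟩⬛🟩🟦🟫⬜🟩🟦🟩
⬛⬛⬛⬜⬜🟩🟦🟩🟩🟩⬛🟩
⬛⬛⬛🟩🟩🟩⬛🟩🟩🟫⬜⬛
⬛⬛⬛⬜🟩🟫🟩⬛🟩🟩🟩🟩
⬛⬛⬛⬛🟩🟩🟦⬜🟩🟫🟦🟩

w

⬛⬛⬛❓❓❓❓❓❓❓❓❓
⬛⬛⬛❓❓❓❓❓❓❓❓❓
⬛⬛⬛❓❓❓❓❓❓❓❓❓
⬛⬛⬛❓❓❓❓❓🟩⬜🟦🟩
⬛⬛⬛❓🟩🟩🟫🟦⬛🟩⬜🟫
⬛⬛⬛🟦🟩⬜🟩🟩🟫⬛🟩🟩
⬛⬛⬛⬛🟫⬛🔴⬜🟫🟩🟩🟫
⬛⬛⬛⬜🟫🟩⬜🟩🟩🟩🟫🟫
⬛⬛⬛🟩⬛🟩🟦🟫⬜🟩🟦🟩
⬛⬛⬛⬜⬜🟩🟦🟩🟩🟩⬛🟩
⬛⬛⬛🟩🟩🟩⬛🟩🟩🟫⬜⬛
⬛⬛⬛⬜🟩🟫🟩⬛🟩🟩🟩🟩

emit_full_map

❓❓❓❓❓🟩⬜🟦🟩⬜
❓🟩🟩🟫🟦⬛🟩⬜🟫🟩
🟦🟩⬜🟩🟩🟫⬛🟩🟩🟩
⬛🟫⬛🔴⬜🟫🟩🟩🟫⬛
⬜🟫🟩⬜🟩🟩🟩🟫🟫🟫
🟩⬛🟩🟦🟫⬜🟩🟦🟩🟫
⬜⬜🟩🟦🟩🟩🟩⬛🟩🟦
🟩🟩🟩⬛🟩🟩🟫⬜⬛❓
⬜🟩🟫🟩⬛🟩🟩🟩🟩❓
⬛🟩🟩🟦⬜🟩🟫🟦🟩❓
🟩🟫🟫🟩🟩⬛🟦🟩🟩❓
🟩🟦🟩🟩⬜🟫⬜⬜🟩❓

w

⬛⬛⬛❓❓❓❓❓❓❓❓❓
⬛⬛⬛❓❓❓❓❓❓❓❓❓
⬛⬛⬛❓❓❓❓❓❓❓❓❓
⬛⬛⬛❓❓❓❓❓❓❓❓❓
⬛⬛⬛❓🟩🟫🟦⬜🟩⬜🟦🟩
⬛⬛⬛❓🟩🟩🟫🟦⬛🟩⬜🟫
⬛⬛⬛🟦🟩⬜🔴🟩🟫⬛🟩🟩
⬛⬛⬛⬛🟫⬛🟫⬜🟫🟩🟩🟫
⬛⬛⬛⬜🟫🟩⬜🟩🟩🟩🟫🟫
⬛⬛⬛🟩⬛🟩🟦🟫⬜🟩🟦🟩
⬛⬛⬛⬜⬜🟩🟦🟩🟩🟩⬛🟩
⬛⬛⬛🟩🟩🟩⬛🟩🟩🟫⬜⬛

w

⬛⬛⬛❓❓❓❓❓❓❓❓❓
⬛⬛⬛❓❓❓❓❓❓❓❓❓
⬛⬛⬛❓❓❓❓❓❓❓❓❓
⬛⬛⬛❓❓❓❓❓❓❓❓❓
⬛⬛⬛❓⬛⬜🟩⬜🟩❓❓❓
⬛⬛⬛❓🟩🟫🟦⬜🟩⬜🟦🟩
⬛⬛⬛❓🟩🟩🔴🟦⬛🟩⬜🟫
⬛⬛⬛🟦🟩⬜🟩🟩🟫⬛🟩🟩
⬛⬛⬛⬛🟫⬛🟫⬜🟫🟩🟩🟫
⬛⬛⬛⬜🟫🟩⬜🟩🟩🟩🟫🟫
⬛⬛⬛🟩⬛🟩🟦🟫⬜🟩🟦🟩
⬛⬛⬛⬜⬜🟩🟦🟩🟩🟩⬛🟩

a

⬛⬛⬛⬛❓❓❓❓❓❓❓❓
⬛⬛⬛⬛❓❓❓❓❓❓❓❓
⬛⬛⬛⬛❓❓❓❓❓❓❓❓
⬛⬛⬛⬛❓❓❓❓❓❓❓❓
⬛⬛⬛⬛🟫⬛⬜🟩⬜🟩❓❓
⬛⬛⬛⬛⬜🟩🟫🟦⬜🟩⬜🟦
⬛⬛⬛⬛⬜🟩🔴🟫🟦⬛🟩⬜
⬛⬛⬛⬛🟦🟩⬜🟩🟩🟫⬛🟩
⬛⬛⬛⬛⬛🟫⬛🟫⬜🟫🟩🟩
⬛⬛⬛⬛⬜🟫🟩⬜🟩🟩🟩🟫
⬛⬛⬛⬛🟩⬛🟩🟦🟫⬜🟩🟦
⬛⬛⬛⬛⬜⬜🟩🟦🟩🟩🟩⬛

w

⬛⬛⬛⬛❓❓❓❓❓❓❓❓
⬛⬛⬛⬛❓❓❓❓❓❓❓❓
⬛⬛⬛⬛❓❓❓❓❓❓❓❓
⬛⬛⬛⬛❓❓❓❓❓❓❓❓
⬛⬛⬛⬛🟫🟩⬜🟩🟩❓❓❓
⬛⬛⬛⬛🟫⬛⬜🟩⬜🟩❓❓
⬛⬛⬛⬛⬜🟩🔴🟦⬜🟩⬜🟦
⬛⬛⬛⬛⬜🟩🟩🟫🟦⬛🟩⬜
⬛⬛⬛⬛🟦🟩⬜🟩🟩🟫⬛🟩
⬛⬛⬛⬛⬛🟫⬛🟫⬜🟫🟩🟩
⬛⬛⬛⬛⬜🟫🟩⬜🟩🟩🟩🟫
⬛⬛⬛⬛🟩⬛🟩🟦🟫⬜🟩🟦

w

⬛⬛⬛⬛❓❓❓❓❓❓❓❓
⬛⬛⬛⬛❓❓❓❓❓❓❓❓
⬛⬛⬛⬛❓❓❓❓❓❓❓❓
⬛⬛⬛⬛❓❓❓❓❓❓❓❓
⬛⬛⬛⬛🟩⬜🟩🟩⬜❓❓❓
⬛⬛⬛⬛🟫🟩⬜🟩🟩❓❓❓
⬛⬛⬛⬛🟫⬛🔴🟩⬜🟩❓❓
⬛⬛⬛⬛⬜🟩🟫🟦⬜🟩⬜🟦
⬛⬛⬛⬛⬜🟩🟩🟫🟦⬛🟩⬜
⬛⬛⬛⬛🟦🟩⬜🟩🟩🟫⬛🟩
⬛⬛⬛⬛⬛🟫⬛🟫⬜🟫🟩🟩
⬛⬛⬛⬛⬜🟫🟩⬜🟩🟩🟩🟫

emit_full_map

🟩⬜🟩🟩⬜❓❓❓❓❓
🟫🟩⬜🟩🟩❓❓❓❓❓
🟫⬛🔴🟩⬜🟩❓❓❓❓
⬜🟩🟫🟦⬜🟩⬜🟦🟩⬜
⬜🟩🟩🟫🟦⬛🟩⬜🟫🟩
🟦🟩⬜🟩🟩🟫⬛🟩🟩🟩
⬛🟫⬛🟫⬜🟫🟩🟩🟫⬛
⬜🟫🟩⬜🟩🟩🟩🟫🟫🟫
🟩⬛🟩🟦🟫⬜🟩🟦🟩🟫
⬜⬜🟩🟦🟩🟩🟩⬛🟩🟦
🟩🟩🟩⬛🟩🟩🟫⬜⬛❓
⬜🟩🟫🟩⬛🟩🟩🟩🟩❓
⬛🟩🟩🟦⬜🟩🟫🟦🟩❓
🟩🟫🟫🟩🟩⬛🟦🟩🟩❓
🟩🟦🟩🟩⬜🟫⬜⬜🟩❓


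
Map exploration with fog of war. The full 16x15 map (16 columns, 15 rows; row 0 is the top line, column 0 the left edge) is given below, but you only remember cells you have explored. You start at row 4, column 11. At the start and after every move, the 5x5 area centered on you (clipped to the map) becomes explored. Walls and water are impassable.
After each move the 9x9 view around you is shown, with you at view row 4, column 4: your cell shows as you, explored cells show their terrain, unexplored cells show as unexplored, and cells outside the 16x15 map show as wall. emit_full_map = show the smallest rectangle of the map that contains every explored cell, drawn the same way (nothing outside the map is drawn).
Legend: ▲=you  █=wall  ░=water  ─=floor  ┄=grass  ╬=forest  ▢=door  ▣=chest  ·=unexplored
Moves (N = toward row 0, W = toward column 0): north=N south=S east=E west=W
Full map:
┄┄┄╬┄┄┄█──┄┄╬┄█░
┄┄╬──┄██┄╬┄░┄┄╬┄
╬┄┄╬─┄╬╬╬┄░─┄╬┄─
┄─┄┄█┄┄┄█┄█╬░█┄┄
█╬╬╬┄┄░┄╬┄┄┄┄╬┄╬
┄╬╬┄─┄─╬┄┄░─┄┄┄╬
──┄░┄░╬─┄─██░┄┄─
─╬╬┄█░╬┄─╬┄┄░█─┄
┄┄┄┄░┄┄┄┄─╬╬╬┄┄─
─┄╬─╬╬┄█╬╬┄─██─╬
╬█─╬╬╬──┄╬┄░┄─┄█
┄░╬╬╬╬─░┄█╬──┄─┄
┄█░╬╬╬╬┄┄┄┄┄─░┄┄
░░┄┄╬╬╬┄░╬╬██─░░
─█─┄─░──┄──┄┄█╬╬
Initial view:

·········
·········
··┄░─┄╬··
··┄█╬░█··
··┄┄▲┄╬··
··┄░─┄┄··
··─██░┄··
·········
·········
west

·········
·········
··╬┄░─┄╬·
··█┄█╬░█·
··╬┄▲┄┄╬·
··┄┄░─┄┄·
··┄─██░┄·
·········
·········

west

·········
·········
··╬╬┄░─┄╬
··┄█┄█╬░█
··┄╬▲┄┄┄╬
··╬┄┄░─┄┄
··─┄─██░┄
·········
·········

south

·········
··╬╬┄░─┄╬
··┄█┄█╬░█
··┄╬┄┄┄┄╬
··╬┄▲░─┄┄
··─┄─██░┄
··┄─╬┄┄··
·········
·········

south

··╬╬┄░─┄╬
··┄█┄█╬░█
··┄╬┄┄┄┄╬
··╬┄┄░─┄┄
··─┄▲██░┄
··┄─╬┄┄··
··┄┄─╬╬··
·········
·········

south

··┄█┄█╬░█
··┄╬┄┄┄┄╬
··╬┄┄░─┄┄
··─┄─██░┄
··┄─▲┄┄··
··┄┄─╬╬··
··█╬╬┄─··
·········
·········

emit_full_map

╬╬┄░─┄╬
┄█┄█╬░█
┄╬┄┄┄┄╬
╬┄┄░─┄┄
─┄─██░┄
┄─▲┄┄··
┄┄─╬╬··
█╬╬┄─··

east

·┄█┄█╬░█·
·┄╬┄┄┄┄╬·
·╬┄┄░─┄┄·
·─┄─██░┄·
·┄─╬▲┄░··
·┄┄─╬╬╬··
·█╬╬┄─█··
·········
·········

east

┄█┄█╬░█··
┄╬┄┄┄┄╬··
╬┄┄░─┄┄··
─┄─██░┄··
┄─╬┄▲░█··
┄┄─╬╬╬┄··
█╬╬┄─██··
·········
·········

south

┄╬┄┄┄┄╬··
╬┄┄░─┄┄··
─┄─██░┄··
┄─╬┄┄░█··
┄┄─╬▲╬┄··
█╬╬┄─██··
··╬┄░┄─··
·········
·········

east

╬┄┄┄┄╬··█
┄┄░─┄┄··█
┄─██░┄┄·█
─╬┄┄░█─·█
┄─╬╬▲┄┄·█
╬╬┄─██─·█
·╬┄░┄─┄·█
········█
········█

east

┄┄┄┄╬··██
┄░─┄┄··██
─██░┄┄─██
╬┄┄░█─┄██
─╬╬╬▲┄─██
╬┄─██─╬██
╬┄░┄─┄███
·······██
·······██

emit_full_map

╬╬┄░─┄╬··
┄█┄█╬░█··
┄╬┄┄┄┄╬··
╬┄┄░─┄┄··
─┄─██░┄┄─
┄─╬┄┄░█─┄
┄┄─╬╬╬▲┄─
█╬╬┄─██─╬
··╬┄░┄─┄█

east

┄┄┄╬··███
░─┄┄··███
██░┄┄─███
┄┄░█─┄███
╬╬╬┄▲─███
┄─██─╬███
┄░┄─┄████
······███
······███

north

█╬░█··███
┄┄┄╬··███
░─┄┄┄╬███
██░┄┄─███
┄┄░█▲┄███
╬╬╬┄┄─███
┄─██─╬███
┄░┄─┄████
······███

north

░─┄╬··███
█╬░█··███
┄┄┄╬┄╬███
░─┄┄┄╬███
██░┄▲─███
┄┄░█─┄███
╬╬╬┄┄─███
┄─██─╬███
┄░┄─┄████

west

┄░─┄╬··██
┄█╬░█··██
┄┄┄┄╬┄╬██
┄░─┄┄┄╬██
─██░▲┄─██
╬┄┄░█─┄██
─╬╬╬┄┄─██
╬┄─██─╬██
╬┄░┄─┄███

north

·······██
┄░─┄╬··██
┄█╬░█┄┄██
┄┄┄┄╬┄╬██
┄░─┄▲┄╬██
─██░┄┄─██
╬┄┄░█─┄██
─╬╬╬┄┄─██
╬┄─██─╬██

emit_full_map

╬╬┄░─┄╬··
┄█┄█╬░█┄┄
┄╬┄┄┄┄╬┄╬
╬┄┄░─┄▲┄╬
─┄─██░┄┄─
┄─╬┄┄░█─┄
┄┄─╬╬╬┄┄─
█╬╬┄─██─╬
··╬┄░┄─┄█

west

········█
╬┄░─┄╬··█
█┄█╬░█┄┄█
╬┄┄┄┄╬┄╬█
┄┄░─▲┄┄╬█
┄─██░┄┄─█
─╬┄┄░█─┄█
┄─╬╬╬┄┄─█
╬╬┄─██─╬█

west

·········
╬╬┄░─┄╬··
┄█┄█╬░█┄┄
┄╬┄┄┄┄╬┄╬
╬┄┄░▲┄┄┄╬
─┄─██░┄┄─
┄─╬┄┄░█─┄
┄┄─╬╬╬┄┄─
█╬╬┄─██─╬

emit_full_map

╬╬┄░─┄╬··
┄█┄█╬░█┄┄
┄╬┄┄┄┄╬┄╬
╬┄┄░▲┄┄┄╬
─┄─██░┄┄─
┄─╬┄┄░█─┄
┄┄─╬╬╬┄┄─
█╬╬┄─██─╬
··╬┄░┄─┄█
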